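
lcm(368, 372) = 34224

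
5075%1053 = 863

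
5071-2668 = 2403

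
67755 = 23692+44063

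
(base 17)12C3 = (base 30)69S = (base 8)13102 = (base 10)5698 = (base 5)140243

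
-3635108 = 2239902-5875010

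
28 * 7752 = 217056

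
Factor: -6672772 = -1*2^2*17^1*98129^1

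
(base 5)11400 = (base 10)850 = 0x352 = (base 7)2323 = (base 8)1522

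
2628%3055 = 2628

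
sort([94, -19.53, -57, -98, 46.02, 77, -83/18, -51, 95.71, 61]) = [-98, -57, -51, -19.53, -83/18, 46.02, 61, 77, 94, 95.71]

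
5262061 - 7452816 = -2190755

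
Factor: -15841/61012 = -1 * 2^(-2) * 31^1 * 73^1 * 2179^(-1) = -2263/8716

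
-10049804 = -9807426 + -242378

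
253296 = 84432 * 3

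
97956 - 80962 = 16994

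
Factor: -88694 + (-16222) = -1 * 2^2 * 3^1 * 7^1 * 1249^1 = -104916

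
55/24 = 2 + 7/24 ≈ 2.29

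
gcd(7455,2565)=15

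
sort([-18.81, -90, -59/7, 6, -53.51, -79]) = [-90, -79, -53.51, -18.81, -59/7, 6]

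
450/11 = 40+10/11 ≈ 40.91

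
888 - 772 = 116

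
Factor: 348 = 2^2 * 3^1 * 29^1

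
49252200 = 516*95450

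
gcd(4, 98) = 2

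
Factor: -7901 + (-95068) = -1*3^2*17^1*673^1 = -102969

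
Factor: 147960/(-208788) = -1 * 2^1 * 3^2 * 5^1 * 127^(-1) = -90/127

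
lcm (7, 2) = 14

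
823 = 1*823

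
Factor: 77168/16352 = 2^(-1) * 13^1 * 53^1 * 73^(-1) = 689/146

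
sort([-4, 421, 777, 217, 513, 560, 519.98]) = [-4, 217, 421, 513, 519.98, 560, 777]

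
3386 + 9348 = 12734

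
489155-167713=321442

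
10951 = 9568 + 1383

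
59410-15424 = 43986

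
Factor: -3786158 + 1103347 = -1 * 107^1 * 25073^1 = -2682811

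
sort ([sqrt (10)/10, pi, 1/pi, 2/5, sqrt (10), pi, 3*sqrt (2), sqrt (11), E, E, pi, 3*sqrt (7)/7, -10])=[-10, sqrt (10)/10, 1/pi, 2/5, 3*sqrt (7)/7, E, E, pi, pi, pi, sqrt (10), sqrt (11), 3*sqrt (2)]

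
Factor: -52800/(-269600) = 2^1 * 3^1 * 11^1 * 337^(-1) = 66/337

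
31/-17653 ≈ -0.00176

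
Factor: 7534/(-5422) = -1*2711^(-1)*3767^1 = -3767/2711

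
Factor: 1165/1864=2^ (-3)*5^1=5/8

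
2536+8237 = 10773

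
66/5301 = 22/1767 ≈ 0.0125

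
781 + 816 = 1597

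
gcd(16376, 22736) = 8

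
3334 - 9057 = -5723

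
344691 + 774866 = 1119557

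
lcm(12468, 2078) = 12468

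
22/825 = 2/75≈0.0267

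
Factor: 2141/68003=13^(-1) * 2141^1 * 5231^(-1)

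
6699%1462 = 851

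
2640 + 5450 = 8090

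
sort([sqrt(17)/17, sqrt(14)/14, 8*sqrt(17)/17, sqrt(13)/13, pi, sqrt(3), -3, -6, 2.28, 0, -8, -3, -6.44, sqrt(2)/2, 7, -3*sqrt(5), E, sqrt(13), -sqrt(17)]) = [-8, -3*sqrt(5), -6.44, -6, -sqrt(17), -3, -3, 0, sqrt(17)/17, sqrt(14)/14, sqrt(13)/13, sqrt(2)/2, sqrt(3), 8*sqrt(17)/17, 2.28, E, pi, sqrt(13), 7]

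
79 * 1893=149547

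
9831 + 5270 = 15101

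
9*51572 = 464148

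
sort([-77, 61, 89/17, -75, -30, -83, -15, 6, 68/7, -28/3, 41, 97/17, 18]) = [-83, -77, -75, -30, -15, -28/3, 89/17, 97/17, 6, 68/7, 18, 41, 61]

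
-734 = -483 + -251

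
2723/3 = 907 + 2/3 ≈ 907.67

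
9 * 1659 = 14931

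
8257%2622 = 391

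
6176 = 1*6176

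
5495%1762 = 209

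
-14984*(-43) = 644312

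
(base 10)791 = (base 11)65a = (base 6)3355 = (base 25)16g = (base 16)317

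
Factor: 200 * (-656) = -1 * 2^7 * 5^2 * 41^1 = -131200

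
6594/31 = 212 + 22/31 ≈ 212.71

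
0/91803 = 0 = 0.00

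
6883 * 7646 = 52627418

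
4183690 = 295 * 14182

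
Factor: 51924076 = 2^2 * 383^1 * 33893^1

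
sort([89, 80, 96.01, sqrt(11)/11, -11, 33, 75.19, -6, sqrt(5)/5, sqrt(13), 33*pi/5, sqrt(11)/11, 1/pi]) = [-11, -6, sqrt(11)/11, sqrt(11)/11, 1/pi, sqrt(5)/5, sqrt(13), 33*pi/5, 33, 75.19, 80, 89, 96.01]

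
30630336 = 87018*352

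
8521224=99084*86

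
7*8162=57134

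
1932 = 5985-4053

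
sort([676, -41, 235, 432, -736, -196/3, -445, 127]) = [-736, -445, -196/3, -41, 127, 235, 432, 676]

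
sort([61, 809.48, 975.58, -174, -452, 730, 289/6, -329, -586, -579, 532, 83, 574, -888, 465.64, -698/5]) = [-888, -586, -579, -452, -329, -174, -698/5, 289/6, 61, 83, 465.64, 532, 574, 730, 809.48, 975.58]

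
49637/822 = 60 + 317/822 ≈ 60.39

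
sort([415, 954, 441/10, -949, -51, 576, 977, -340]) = [-949, -340, -51, 441/10, 415, 576, 954, 977]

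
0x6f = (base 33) 3c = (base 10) 111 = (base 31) 3i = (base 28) 3r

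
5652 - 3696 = 1956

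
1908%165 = 93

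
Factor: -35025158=-1 * 2^1 * 7^1 * 929^1 * 2693^1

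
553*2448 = 1353744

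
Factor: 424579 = 67^1*6337^1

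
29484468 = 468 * 63001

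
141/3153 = 47/1051 ≈ 0.0447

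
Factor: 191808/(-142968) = -1*2^3*3^3*7^(-1)*23^(-1) = -216/161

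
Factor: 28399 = 7^1 * 4057^1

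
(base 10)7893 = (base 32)7ml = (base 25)cfi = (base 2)1111011010101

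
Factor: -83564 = -1 * 2^2 * 13^1 * 1607^1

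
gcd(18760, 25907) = 7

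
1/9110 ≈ 0.000110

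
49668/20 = 2483 + 2/5 = 2483.40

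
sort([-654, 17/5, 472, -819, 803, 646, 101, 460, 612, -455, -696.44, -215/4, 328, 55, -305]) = [-819, -696.44, -654, -455, -305, -215/4, 17/5, 55, 101, 328, 460, 472, 612, 646, 803]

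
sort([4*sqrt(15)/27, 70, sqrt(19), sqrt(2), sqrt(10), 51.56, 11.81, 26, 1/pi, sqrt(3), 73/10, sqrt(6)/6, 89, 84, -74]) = [-74, 1/pi, sqrt(6)/6, 4*sqrt(15)/27, sqrt(2), sqrt(3), sqrt(10), sqrt(19), 73/10, 11.81, 26, 51.56, 70, 84, 89]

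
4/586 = 2/293≈0.00683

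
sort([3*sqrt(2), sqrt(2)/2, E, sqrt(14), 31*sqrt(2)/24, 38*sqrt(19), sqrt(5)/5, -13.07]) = [-13.07, sqrt(5)/5, sqrt(2)/2, 31*sqrt(2)/24, E, sqrt(14), 3*sqrt(2), 38*sqrt(19)]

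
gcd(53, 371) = 53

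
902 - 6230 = -5328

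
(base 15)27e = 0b1000111001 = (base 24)nh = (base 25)mj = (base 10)569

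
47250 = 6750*7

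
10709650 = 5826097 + 4883553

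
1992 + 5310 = 7302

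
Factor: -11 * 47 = -1 * 11^1 * 47^1 = -517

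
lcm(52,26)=52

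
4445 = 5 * 889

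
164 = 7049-6885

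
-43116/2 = -21558 = -21558.00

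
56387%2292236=56387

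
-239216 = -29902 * 8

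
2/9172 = 1/4586 ≈ 0.000218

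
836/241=3 + 113/241 ≈ 3.47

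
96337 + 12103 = 108440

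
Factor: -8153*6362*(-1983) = 2^1*3^1*31^1*263^1*661^1*3181^1 = 102856992438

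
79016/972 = 81 + 71/243 ≈ 81.29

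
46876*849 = 39797724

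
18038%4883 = 3389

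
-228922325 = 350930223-579852548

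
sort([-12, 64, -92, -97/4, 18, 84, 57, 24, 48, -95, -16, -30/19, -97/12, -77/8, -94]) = [-95, -94, -92, -97/4, -16, -12, -77/8, -97/12, -30/19, 18, 24, 48, 57, 64, 84]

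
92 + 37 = 129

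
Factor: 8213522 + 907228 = 2^1*3^1*5^3*12161^1 = 9120750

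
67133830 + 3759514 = 70893344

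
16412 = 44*373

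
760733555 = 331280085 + 429453470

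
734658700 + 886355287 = 1621013987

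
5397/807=1799/269 ≈ 6.69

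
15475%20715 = 15475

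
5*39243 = 196215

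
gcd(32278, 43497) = 1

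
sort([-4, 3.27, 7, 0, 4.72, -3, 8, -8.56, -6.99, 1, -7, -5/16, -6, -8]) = [-8.56, -8, -7, -6.99, -6, -4, -3, -5/16, 0, 1, 3.27, 4.72, 7, 8]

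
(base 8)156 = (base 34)38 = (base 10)110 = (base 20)5a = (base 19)5f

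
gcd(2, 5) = 1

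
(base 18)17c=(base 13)297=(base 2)111001110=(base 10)462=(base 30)fc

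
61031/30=2034 + 11/30≈2034.37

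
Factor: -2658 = -1 * 2^1 * 3^1 * 443^1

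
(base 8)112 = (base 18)42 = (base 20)3e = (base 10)74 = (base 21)3b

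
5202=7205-2003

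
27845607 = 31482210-3636603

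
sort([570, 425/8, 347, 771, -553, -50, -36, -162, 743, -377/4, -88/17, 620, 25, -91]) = [-553, -162, -377/4, -91, -50, -36, -88/17, 25, 425/8, 347, 570, 620, 743, 771]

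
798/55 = 14 + 28/55 ≈ 14.51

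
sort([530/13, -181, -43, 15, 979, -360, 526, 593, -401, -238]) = [-401, -360, -238, -181, -43, 15, 530/13, 526, 593, 979]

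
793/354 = 2 + 85/354 ≈ 2.24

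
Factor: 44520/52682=2^2*3^1*5^1*71^(-1)=60/71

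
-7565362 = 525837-8091199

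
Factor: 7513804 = 2^2*1878451^1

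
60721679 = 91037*667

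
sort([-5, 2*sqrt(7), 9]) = [-5, 2*sqrt(7), 9]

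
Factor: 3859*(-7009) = -1*17^1*43^1*163^1*227^1 = -27047731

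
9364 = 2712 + 6652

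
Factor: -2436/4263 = -1 * 2^2 * 7^(-1) = -4/7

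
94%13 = 3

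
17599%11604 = 5995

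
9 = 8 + 1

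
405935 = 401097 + 4838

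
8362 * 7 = 58534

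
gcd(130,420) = 10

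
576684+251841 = 828525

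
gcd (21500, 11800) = 100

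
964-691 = 273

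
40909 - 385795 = -344886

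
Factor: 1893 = 3^1 * 631^1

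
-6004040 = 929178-6933218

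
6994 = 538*13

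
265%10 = 5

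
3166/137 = 23 + 15/137 ≈ 23.11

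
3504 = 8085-4581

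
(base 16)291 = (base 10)657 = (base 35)ir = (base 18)209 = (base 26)p7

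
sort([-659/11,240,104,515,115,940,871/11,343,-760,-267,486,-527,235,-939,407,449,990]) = [-939,-760,-527,-267,-659/11,871/11,104,115,235,240,343,407,449,486,515,940,990]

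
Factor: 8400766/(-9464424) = -1*2^(-2)*3^(-1)*11^1*31^(-1)*12721^(-1)*381853^1 = -4200383/4732212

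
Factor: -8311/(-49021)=7^(-1)*47^(-1)*149^(-1)*8311^1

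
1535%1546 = 1535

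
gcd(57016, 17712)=8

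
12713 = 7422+5291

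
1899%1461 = 438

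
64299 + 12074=76373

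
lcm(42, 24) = 168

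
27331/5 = 5466 + 1/5 = 5466.20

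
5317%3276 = 2041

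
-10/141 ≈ -0.0709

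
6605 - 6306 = 299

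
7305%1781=181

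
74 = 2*37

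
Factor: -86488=-1*2^3*19^1*569^1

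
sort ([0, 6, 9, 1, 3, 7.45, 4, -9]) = [-9, 0, 1, 3, 4, 6, 7.45, 9]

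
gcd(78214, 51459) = 1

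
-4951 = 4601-9552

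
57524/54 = 28762/27 ≈ 1065.26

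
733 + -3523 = -2790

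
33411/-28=-4773/4=-1193.25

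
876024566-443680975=432343591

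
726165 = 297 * 2445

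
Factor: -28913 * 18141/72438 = -1 * 2^(-1) * 29^1 * 997^1 * 6047^1 * 12073^(-1) = -174836911/24146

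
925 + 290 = 1215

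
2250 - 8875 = -6625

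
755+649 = 1404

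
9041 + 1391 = 10432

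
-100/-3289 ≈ 0.0304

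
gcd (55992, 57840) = 24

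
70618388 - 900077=69718311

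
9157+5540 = 14697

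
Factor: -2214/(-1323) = 2^1*7^(-2)*41^1 = 82/49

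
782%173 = 90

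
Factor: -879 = -1*3^1*293^1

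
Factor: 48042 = 2^1 * 3^2 * 17^1 * 157^1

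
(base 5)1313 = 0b11010000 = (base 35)5x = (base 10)208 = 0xd0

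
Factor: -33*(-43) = 3^1*11^1*43^1 = 1419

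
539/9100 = 77/1300 ≈ 0.0592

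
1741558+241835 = 1983393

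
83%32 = 19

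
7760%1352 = 1000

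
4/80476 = 1/20119 ≈ 0.0000497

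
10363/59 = 175 + 38/59 ≈ 175.64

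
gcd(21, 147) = 21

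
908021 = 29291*31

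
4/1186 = 2/593 ≈ 0.00337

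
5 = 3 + 2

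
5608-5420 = 188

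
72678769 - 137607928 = -64929159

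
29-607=-578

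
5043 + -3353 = 1690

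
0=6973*0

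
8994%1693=529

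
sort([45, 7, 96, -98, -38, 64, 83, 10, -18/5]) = [-98, -38, -18/5, 7, 10, 45, 64, 83, 96]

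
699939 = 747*937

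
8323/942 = 8 + 787/942 ≈ 8.84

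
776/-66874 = -388/33437≈-0.0116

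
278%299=278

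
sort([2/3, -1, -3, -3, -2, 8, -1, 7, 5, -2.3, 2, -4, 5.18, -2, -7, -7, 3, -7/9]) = [-7, -7, -4, -3, -3, -2.3, -2, -2, -1, -1, -7/9, 2/3, 2, 3, 5, 5.18, 7, 8]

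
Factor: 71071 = 7^1 * 11^1 * 13^1 * 71^1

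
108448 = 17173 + 91275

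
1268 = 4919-3651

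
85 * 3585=304725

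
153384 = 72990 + 80394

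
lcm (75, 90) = 450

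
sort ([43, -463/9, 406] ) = [-463/9, 43, 406] 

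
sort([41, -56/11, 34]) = [-56/11, 34, 41]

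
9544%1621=1439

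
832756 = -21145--853901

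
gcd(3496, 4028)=76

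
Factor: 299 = 13^1 * 23^1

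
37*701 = 25937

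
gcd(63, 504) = 63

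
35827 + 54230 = 90057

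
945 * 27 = 25515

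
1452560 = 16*90785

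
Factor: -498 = -1*2^1*3^1*83^1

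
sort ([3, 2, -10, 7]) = [-10, 2, 3, 7]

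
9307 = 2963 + 6344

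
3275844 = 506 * 6474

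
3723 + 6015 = 9738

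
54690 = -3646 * (-15)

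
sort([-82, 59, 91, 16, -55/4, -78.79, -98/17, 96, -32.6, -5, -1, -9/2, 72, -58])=[-82, -78.79, -58, -32.6, -55/4, -98/17, -5, -9/2, -1, 16, 59, 72, 91, 96]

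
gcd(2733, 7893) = 3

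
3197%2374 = 823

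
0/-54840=0=0.00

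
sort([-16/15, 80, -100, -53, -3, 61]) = [-100, -53, -3, -16/15, 61, 80]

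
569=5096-4527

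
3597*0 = 0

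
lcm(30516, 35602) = 213612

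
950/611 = 1 + 339/611 ≈ 1.55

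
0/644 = 0 = 0.00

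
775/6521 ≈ 0.119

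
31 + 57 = 88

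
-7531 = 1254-8785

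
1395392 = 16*87212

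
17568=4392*4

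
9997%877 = 350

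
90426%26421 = 11163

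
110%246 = 110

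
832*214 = 178048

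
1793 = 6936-5143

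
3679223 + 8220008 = 11899231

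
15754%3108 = 214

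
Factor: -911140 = -1*2^2*5^1*45557^1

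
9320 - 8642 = 678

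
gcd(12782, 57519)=6391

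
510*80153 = 40878030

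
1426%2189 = 1426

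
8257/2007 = 4 + 229/2007 ≈ 4.11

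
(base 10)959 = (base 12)67b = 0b1110111111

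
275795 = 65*4243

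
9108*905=8242740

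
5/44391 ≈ 0.000113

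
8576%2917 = 2742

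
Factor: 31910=2^1*5^1*3191^1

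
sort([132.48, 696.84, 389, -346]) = [-346, 132.48, 389, 696.84]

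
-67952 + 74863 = 6911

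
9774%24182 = 9774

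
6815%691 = 596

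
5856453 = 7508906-1652453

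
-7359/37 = -198 - 33/37 ≈ -198.89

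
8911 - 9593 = -682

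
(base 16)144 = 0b101000100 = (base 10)324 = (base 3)110000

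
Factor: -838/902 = -1*11^(-1)*41^(-1)*419^1 = -419/451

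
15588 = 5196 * 3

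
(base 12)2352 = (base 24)6ke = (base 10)3950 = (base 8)7556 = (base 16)f6e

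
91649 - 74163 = 17486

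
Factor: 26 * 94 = 2^2 * 13^1 * 47^1 = 2444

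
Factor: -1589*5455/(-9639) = 3^(-4)*5^1*17^(-1)*227^1*1091^1 = 1238285/1377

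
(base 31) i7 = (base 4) 20311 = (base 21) 15j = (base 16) 235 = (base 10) 565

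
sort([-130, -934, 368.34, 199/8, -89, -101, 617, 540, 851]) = [-934, -130, -101, -89, 199/8, 368.34, 540, 617, 851]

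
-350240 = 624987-975227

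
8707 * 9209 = 80182763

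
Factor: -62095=-1*5^1*11^1*1129^1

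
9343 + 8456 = 17799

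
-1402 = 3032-4434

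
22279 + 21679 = 43958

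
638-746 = -108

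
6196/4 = 1549 = 1549.00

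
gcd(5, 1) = 1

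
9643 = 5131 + 4512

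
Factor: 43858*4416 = 2^7*3^1*23^1*21929^1 = 193676928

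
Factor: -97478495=-1*5^1*79^1*246781^1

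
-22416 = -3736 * 6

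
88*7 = 616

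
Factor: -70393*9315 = -1*3^4*5^1*23^1*70393^1 = -655710795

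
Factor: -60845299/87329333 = -1 * 7^(-1) * 13^(-1) * 151^1 * 389^(-1) * 2467^(-1) * 402949^1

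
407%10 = 7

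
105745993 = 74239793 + 31506200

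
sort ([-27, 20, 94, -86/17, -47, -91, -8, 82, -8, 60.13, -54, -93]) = [-93, -91, -54, -47, -27, -8, -8, -86/17, 20, 60.13, 82, 94]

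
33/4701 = 11/1567 ≈ 0.00702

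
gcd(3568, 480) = 16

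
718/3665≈0.196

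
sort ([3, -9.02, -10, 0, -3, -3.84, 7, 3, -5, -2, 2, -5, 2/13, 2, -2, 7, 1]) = [-10, -9.02, -5, -5, -3.84, -3, -2, -2, 0, 2/13, 1, 2, 2, 3, 3, 7, 7]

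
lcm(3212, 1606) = 3212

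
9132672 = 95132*96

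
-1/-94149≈0.0000106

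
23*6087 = 140001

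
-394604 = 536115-930719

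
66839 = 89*751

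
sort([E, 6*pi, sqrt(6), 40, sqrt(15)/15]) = [sqrt(15)/15, sqrt(6), E, 6*pi, 40]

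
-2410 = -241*10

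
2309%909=491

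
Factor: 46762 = 2^1*103^1*227^1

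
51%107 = 51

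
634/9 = 70 + 4/9 ≈ 70.44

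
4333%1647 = 1039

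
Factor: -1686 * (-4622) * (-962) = -1 * 2^3 * 3^1 * 13^1 * 37^1 * 281^1 * 2311^1 = -7496569704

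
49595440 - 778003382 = -728407942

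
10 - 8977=-8967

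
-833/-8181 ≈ 0.102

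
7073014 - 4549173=2523841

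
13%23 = 13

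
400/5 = 80 = 80.00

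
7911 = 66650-58739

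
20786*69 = 1434234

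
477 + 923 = 1400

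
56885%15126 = 11507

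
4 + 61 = 65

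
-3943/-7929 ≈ 0.497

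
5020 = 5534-514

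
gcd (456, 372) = 12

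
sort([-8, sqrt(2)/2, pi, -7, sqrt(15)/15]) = [-8, -7, sqrt(15)/15, sqrt(2)/2, pi]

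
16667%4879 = 2030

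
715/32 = 22 + 11/32 ≈ 22.34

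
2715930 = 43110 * 63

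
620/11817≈0.0525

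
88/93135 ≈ 0.000945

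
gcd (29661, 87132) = 3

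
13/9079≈0.00143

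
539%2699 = 539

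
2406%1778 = 628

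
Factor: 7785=3^2*5^1*173^1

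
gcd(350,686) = 14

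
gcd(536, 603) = 67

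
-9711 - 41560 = -51271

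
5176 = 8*647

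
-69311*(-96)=6653856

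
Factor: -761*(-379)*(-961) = -1*31^2*379^1*761^1 = -277170659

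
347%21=11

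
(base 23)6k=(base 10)158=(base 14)b4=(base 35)4i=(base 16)9e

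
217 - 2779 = -2562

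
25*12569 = 314225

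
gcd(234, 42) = 6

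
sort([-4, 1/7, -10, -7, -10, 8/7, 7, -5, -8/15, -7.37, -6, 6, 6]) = [-10, -10, -7.37, -7, -6, -5, -4, -8/15, 1/7, 8/7, 6, 6, 7]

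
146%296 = 146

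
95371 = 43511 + 51860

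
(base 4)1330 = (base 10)124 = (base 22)5e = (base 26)4k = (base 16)7c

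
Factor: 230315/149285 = 409^(-1) * 631^1 = 631/409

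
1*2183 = 2183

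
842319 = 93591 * 9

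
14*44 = 616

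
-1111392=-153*7264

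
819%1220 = 819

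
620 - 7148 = -6528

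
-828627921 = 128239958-956867879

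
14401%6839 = 723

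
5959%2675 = 609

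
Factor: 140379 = 3^1*73^1*641^1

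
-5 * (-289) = 1445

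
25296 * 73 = 1846608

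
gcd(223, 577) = 1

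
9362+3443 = 12805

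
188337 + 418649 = 606986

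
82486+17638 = 100124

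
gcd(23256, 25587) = 9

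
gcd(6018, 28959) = 3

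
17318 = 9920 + 7398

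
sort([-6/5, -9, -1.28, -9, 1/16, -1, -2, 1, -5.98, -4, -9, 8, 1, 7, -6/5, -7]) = [-9, -9, -9, -7, -5.98, -4, -2, -1.28, -6/5, -6/5, -1, 1/16, 1, 1, 7, 8]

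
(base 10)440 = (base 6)2012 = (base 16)1b8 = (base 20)120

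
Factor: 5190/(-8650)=-1*3^1*5^(-1)=-3/5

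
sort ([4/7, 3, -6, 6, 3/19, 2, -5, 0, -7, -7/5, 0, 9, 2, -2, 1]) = [-7, -6, -5, -2, -7/5, 0, 0, 3/19, 4/7, 1, 2, 2, 3, 6, 9]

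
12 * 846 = 10152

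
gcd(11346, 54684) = 186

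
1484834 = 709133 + 775701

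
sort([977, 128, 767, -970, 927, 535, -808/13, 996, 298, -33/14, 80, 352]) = [-970, -808/13, -33/14, 80, 128, 298, 352, 535, 767, 927, 977, 996]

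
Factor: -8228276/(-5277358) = 2^1 * 7^2 * 79^(-1) * 127^(-1) * 263^(-1) * 41981^1 = 4114138/2638679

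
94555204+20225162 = 114780366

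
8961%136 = 121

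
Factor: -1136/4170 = -1 * 2^3 * 3^ (-1) * 5^ (-1) * 71^1 * 139^ (-1) = -568/2085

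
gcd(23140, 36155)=5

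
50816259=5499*9241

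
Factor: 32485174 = 2^1*19^1*167^1*5119^1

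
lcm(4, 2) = 4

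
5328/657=592/73 ≈ 8.11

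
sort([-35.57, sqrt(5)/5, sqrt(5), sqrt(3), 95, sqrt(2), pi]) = [-35.57, sqrt(5)/5, sqrt(2), sqrt(3), sqrt(5), pi, 95]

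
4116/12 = 343 = 343.00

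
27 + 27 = 54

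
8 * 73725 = 589800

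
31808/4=7952=7952.00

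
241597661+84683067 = 326280728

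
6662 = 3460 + 3202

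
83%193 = 83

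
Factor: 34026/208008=2^(-2) * 3^(-4) * 53^1=53/324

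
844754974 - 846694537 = -1939563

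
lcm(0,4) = 0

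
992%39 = 17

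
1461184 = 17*85952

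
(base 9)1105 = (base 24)19n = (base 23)1ca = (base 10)815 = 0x32f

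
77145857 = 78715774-1569917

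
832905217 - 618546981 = 214358236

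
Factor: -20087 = -1*53^1*379^1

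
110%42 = 26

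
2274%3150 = 2274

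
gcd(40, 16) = 8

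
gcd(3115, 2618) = 7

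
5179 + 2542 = 7721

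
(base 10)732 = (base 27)103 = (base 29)p7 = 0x2dc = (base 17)291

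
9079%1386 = 763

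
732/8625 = 244/2875≈0.0849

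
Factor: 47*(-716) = -1*2^2*47^1*179^1 = -33652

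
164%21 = 17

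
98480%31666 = 3482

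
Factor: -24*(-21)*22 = 2^4*3^2*7^1*11^1 = 11088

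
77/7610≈0.0101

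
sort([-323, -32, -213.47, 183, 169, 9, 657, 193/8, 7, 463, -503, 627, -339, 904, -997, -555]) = [-997, -555, -503, -339, -323, -213.47, -32, 7, 9, 193/8, 169, 183, 463, 627, 657, 904]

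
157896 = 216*731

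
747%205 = 132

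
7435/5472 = 1 + 1963/5472 ≈ 1.36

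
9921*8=79368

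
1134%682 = 452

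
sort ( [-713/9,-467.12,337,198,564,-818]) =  [-818,-467.12,-713/9,198,337,564]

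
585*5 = 2925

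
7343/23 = 319+6/23 ≈ 319.26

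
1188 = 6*198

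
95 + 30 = 125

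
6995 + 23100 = 30095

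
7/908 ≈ 0.00771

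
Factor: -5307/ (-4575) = 5^ (-2)*29^1 = 29/25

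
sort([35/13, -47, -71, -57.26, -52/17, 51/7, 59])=[-71, -57.26, -47, -52/17, 35/13, 51/7, 59]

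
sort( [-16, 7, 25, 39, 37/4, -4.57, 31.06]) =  [-16, -4.57, 7, 37/4, 25, 31.06, 39]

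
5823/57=1941/19 ≈ 102.16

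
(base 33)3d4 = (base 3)12002001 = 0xe74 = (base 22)7e4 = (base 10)3700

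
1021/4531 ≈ 0.225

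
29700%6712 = 2852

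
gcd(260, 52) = 52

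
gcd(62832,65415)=21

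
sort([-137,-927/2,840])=[-927/2,-137,840]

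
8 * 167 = 1336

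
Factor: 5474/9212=2^ (-1)*7^ (-1)*17^1*23^1*47^ (-1)=391/658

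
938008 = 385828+552180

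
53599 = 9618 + 43981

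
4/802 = 2/401 ≈ 0.00499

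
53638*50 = 2681900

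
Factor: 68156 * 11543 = 2^2 * 7^1 * 11^1 * 17^1 * 97^1 * 1549^1 = 786724708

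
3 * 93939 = 281817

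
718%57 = 34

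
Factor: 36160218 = 2^1*3^2*2008901^1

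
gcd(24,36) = 12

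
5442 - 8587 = -3145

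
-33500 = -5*6700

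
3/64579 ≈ 0.0000465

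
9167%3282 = 2603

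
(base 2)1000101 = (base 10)69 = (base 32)25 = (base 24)2l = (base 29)2b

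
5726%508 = 138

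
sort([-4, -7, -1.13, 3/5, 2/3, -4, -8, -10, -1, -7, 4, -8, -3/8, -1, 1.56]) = [-10, -8, -8, -7, -7, -4, -4, -1.13, -1, -1, -3/8, 3/5, 2/3, 1.56, 4]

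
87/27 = 3 + 2/9 ≈ 3.22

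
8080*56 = 452480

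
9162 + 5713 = 14875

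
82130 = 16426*5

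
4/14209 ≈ 0.000282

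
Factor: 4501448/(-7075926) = -1*2^2*3^(-2)*7^1*11^(-1)*13^(-1)*31^1*2593^1*2749^(-1) = -2250724/3537963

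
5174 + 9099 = 14273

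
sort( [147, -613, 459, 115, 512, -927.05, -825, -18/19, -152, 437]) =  [-927.05, -825, -613, -152, -18/19, 115, 147, 437, 459, 512]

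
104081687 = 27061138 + 77020549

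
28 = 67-39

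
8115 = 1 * 8115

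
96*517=49632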